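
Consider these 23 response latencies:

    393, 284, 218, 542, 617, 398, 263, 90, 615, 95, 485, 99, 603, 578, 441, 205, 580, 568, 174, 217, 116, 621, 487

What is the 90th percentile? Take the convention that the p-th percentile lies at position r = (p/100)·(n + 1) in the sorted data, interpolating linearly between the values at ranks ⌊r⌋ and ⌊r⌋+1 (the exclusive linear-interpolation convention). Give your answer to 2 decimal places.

616.20

Sorted: 90, 95, 99, 116, 174, 205, 217, 218, 263, 284, 393, 398, 441, 485, 487, 542, 568, 578, 580, 603, 615, 617, 621.
n = 23.
r = (90/100)·(23 + 1) = 21.6.
Rank 21 is 615 and rank 22 is 617.
Interpolate: 615 + 0.6·(617 − 615) = 615 + 0.6·2 = 616.2.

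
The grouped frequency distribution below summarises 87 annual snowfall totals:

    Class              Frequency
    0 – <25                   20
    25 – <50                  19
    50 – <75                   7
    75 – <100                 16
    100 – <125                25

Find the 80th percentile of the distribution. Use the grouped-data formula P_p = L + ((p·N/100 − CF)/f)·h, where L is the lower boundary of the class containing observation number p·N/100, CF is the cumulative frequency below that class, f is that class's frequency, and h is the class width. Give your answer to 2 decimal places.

107.60

N = 87; target position k = 80/100 · 87 = 69.6.
Cumulative frequencies: 20, 39, 46, 62, 87.
Observation 69.6 falls in the class 100 – <125.
L = 100, CF = 62, f = 25, h = 25.
P80 = 100 + ((69.6 − 62)/25)·25 = 100 + 7.6 = 107.6.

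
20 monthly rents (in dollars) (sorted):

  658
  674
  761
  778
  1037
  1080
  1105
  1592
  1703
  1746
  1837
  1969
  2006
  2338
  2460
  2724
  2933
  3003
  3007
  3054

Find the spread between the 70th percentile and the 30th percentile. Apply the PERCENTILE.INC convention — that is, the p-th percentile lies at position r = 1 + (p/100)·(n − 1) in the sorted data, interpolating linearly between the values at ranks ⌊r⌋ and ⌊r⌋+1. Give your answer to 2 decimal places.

n = 20.
P30: r = 6.7; ranks 6–7 are 1080, 1105; interpolating gives 1097.5.
P70: r = 14.3; ranks 14–15 are 2338, 2460; interpolating gives 2374.6.
Difference: 2374.6 − 1097.5 = 1277.1.

1277.10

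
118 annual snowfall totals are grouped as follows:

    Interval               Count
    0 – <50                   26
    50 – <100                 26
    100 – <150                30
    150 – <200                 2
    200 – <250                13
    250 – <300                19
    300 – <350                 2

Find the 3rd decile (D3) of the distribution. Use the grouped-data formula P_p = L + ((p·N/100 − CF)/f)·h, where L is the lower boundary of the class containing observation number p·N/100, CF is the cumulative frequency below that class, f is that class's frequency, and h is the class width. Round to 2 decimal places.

N = 118; target position k = 30/100 · 118 = 35.4.
Cumulative frequencies: 26, 52, 82, 84, 97, 116, 118.
Observation 35.4 falls in the class 50 – <100.
L = 50, CF = 26, f = 26, h = 50.
P30 = 50 + ((35.4 − 26)/26)·50 = 50 + 18.0769 = 68.0769.

68.08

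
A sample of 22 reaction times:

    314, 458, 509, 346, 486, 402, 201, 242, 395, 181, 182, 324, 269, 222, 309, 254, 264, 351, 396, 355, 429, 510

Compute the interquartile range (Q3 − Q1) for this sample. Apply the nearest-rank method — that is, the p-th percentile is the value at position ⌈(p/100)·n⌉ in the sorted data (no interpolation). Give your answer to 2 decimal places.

Sorted: 181, 182, 201, 222, 242, 254, 264, 269, 309, 314, 324, 346, 351, 355, 395, 396, 402, 429, 458, 486, 509, 510.
n = 22.
P25: rank ⌈25/100·22⌉ = 6 → 254.
P75: rank ⌈75/100·22⌉ = 17 → 402.
Difference: 402 − 254 = 148.

148.00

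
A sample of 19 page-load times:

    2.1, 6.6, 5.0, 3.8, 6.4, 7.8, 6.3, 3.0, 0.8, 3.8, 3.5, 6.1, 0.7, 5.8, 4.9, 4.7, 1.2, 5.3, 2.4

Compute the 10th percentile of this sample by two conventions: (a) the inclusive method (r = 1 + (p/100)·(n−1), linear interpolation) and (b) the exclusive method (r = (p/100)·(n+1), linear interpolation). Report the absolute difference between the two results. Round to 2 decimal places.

0.32

Sorted: 0.7, 0.8, 1.2, 2.1, 2.4, 3.0, 3.5, 3.8, 3.8, 4.7, 4.9, 5.0, 5.3, 5.8, 6.1, 6.3, 6.4, 6.6, 7.8.
n = 19.
(a) r = 2.8; between ranks 2 (0.8) and 3 (1.2): 1.12.
(b) r = 2 → value at rank 2 = 0.8.
|1.12 − 0.8| = 0.32.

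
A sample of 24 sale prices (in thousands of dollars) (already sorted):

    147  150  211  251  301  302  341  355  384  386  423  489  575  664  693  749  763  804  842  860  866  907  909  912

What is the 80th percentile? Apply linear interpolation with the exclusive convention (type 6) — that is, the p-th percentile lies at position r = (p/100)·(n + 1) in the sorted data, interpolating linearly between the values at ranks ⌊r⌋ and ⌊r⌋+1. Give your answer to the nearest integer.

n = 24.
r = (80/100)·(24 + 1) = 20.
r is an integer, so P80 is the value at rank 20: 860.

860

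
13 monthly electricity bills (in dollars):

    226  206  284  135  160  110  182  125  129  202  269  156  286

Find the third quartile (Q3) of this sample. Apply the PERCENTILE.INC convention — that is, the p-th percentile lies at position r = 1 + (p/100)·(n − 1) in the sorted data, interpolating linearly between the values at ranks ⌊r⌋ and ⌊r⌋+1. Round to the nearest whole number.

226

Sorted: 110, 125, 129, 135, 156, 160, 182, 202, 206, 226, 269, 284, 286.
n = 13.
r = 1 + (75/100)·(13 − 1) = 1 + 9 = 10.
r is an integer, so P75 is the value at rank 10: 226.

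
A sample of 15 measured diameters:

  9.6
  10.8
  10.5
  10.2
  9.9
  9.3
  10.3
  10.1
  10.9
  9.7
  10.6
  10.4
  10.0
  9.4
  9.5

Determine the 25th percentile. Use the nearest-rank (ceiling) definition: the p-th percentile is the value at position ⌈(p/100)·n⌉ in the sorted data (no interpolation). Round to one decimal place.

Sorted: 9.3, 9.4, 9.5, 9.6, 9.7, 9.9, 10.0, 10.1, 10.2, 10.3, 10.4, 10.5, 10.6, 10.8, 10.9.
n = 15.
Position = ⌈25/100 · 15⌉ = ⌈3.75⌉ = 4.
The value at rank 4 is 9.6.

9.6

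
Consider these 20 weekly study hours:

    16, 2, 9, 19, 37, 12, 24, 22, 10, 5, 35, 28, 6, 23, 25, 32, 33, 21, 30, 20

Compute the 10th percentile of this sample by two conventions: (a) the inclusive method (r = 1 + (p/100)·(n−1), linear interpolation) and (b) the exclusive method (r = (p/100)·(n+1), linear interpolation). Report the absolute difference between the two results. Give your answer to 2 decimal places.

Sorted: 2, 5, 6, 9, 10, 12, 16, 19, 20, 21, 22, 23, 24, 25, 28, 30, 32, 33, 35, 37.
n = 20.
(a) r = 2.9; between ranks 2 (5) and 3 (6): 5.9.
(b) r = 2.1; between ranks 2 (5) and 3 (6): 5.1.
|5.9 − 5.1| = 0.8.

0.80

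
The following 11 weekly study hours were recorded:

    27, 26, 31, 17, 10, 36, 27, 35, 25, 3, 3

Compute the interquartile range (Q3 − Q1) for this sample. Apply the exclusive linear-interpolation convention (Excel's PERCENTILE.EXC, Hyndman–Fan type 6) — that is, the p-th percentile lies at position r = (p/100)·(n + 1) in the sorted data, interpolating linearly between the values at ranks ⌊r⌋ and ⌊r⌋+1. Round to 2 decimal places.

Sorted: 3, 3, 10, 17, 25, 26, 27, 27, 31, 35, 36.
n = 11.
P25: r = 3 (integer) → 10.
P75: r = 9 (integer) → 31.
Difference: 31 − 10 = 21.

21.00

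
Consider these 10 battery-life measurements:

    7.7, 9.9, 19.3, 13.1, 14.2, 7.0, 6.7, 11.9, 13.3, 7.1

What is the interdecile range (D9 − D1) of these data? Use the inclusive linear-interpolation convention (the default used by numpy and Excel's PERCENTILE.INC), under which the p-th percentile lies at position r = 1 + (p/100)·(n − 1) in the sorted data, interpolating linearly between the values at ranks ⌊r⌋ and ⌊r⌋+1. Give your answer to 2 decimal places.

Sorted: 6.7, 7.0, 7.1, 7.7, 9.9, 11.9, 13.1, 13.3, 14.2, 19.3.
n = 10.
P10: r = 1.9; ranks 1–2 are 6.7, 7.0; interpolating gives 6.97.
P90: r = 9.1; ranks 9–10 are 14.2, 19.3; interpolating gives 14.71.
Difference: 14.71 − 6.97 = 7.74.

7.74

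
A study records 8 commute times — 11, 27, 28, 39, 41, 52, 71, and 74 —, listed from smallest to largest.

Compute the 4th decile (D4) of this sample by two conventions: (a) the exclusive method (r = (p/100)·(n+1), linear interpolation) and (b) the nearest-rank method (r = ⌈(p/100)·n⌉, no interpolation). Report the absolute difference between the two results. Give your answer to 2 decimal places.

n = 8.
(a) r = 3.6; between ranks 3 (28) and 4 (39): 34.6.
(b) the nearest-rank method: rank 4 → 39.
|34.6 − 39| = 4.4.

4.40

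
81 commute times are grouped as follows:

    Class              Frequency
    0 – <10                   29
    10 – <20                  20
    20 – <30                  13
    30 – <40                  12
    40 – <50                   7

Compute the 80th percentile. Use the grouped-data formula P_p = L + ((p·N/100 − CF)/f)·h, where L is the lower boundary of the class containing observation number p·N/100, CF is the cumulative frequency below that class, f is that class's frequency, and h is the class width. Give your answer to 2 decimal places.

N = 81; target position k = 80/100 · 81 = 64.8.
Cumulative frequencies: 29, 49, 62, 74, 81.
Observation 64.8 falls in the class 30 – <40.
L = 30, CF = 62, f = 12, h = 10.
P80 = 30 + ((64.8 − 62)/12)·10 = 30 + 2.33333 = 32.3333.

32.33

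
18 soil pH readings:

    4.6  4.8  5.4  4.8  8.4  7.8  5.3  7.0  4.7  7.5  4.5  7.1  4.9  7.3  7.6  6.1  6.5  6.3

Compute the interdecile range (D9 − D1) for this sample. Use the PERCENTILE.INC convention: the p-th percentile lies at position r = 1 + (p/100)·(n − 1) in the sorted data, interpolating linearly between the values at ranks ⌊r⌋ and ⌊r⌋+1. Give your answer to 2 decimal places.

2.99

Sorted: 4.5, 4.6, 4.7, 4.8, 4.8, 4.9, 5.3, 5.4, 6.1, 6.3, 6.5, 7.0, 7.1, 7.3, 7.5, 7.6, 7.8, 8.4.
n = 18.
P10: r = 2.7; ranks 2–3 are 4.6, 4.7; interpolating gives 4.67.
P90: r = 16.3; ranks 16–17 are 7.6, 7.8; interpolating gives 7.66.
Difference: 7.66 − 4.67 = 2.99.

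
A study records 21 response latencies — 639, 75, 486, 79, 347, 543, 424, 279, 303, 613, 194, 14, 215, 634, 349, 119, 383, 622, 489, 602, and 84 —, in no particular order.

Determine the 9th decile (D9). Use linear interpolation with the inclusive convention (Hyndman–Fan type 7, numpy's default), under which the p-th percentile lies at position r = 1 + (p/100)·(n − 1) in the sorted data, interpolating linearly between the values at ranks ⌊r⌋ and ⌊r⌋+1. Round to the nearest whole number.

Sorted: 14, 75, 79, 84, 119, 194, 215, 279, 303, 347, 349, 383, 424, 486, 489, 543, 602, 613, 622, 634, 639.
n = 21.
r = 1 + (90/100)·(21 − 1) = 1 + 18 = 19.
r is an integer, so P90 is the value at rank 19: 622.

622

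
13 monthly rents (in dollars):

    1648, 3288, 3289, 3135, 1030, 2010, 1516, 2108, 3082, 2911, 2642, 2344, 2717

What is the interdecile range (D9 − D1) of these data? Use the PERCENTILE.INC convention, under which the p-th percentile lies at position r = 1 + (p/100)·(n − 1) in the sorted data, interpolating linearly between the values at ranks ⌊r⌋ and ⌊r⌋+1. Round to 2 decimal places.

Sorted: 1030, 1516, 1648, 2010, 2108, 2344, 2642, 2717, 2911, 3082, 3135, 3288, 3289.
n = 13.
P10: r = 2.2; ranks 2–3 are 1516, 1648; interpolating gives 1542.4.
P90: r = 11.8; ranks 11–12 are 3135, 3288; interpolating gives 3257.4.
Difference: 3257.4 − 1542.4 = 1715.

1715.00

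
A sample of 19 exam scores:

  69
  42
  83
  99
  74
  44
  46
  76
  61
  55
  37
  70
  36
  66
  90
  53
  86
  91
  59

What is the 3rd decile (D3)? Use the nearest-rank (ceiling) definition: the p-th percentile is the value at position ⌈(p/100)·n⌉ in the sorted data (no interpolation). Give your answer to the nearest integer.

53

Sorted: 36, 37, 42, 44, 46, 53, 55, 59, 61, 66, 69, 70, 74, 76, 83, 86, 90, 91, 99.
n = 19.
Position = ⌈30/100 · 19⌉ = ⌈5.7⌉ = 6.
The value at rank 6 is 53.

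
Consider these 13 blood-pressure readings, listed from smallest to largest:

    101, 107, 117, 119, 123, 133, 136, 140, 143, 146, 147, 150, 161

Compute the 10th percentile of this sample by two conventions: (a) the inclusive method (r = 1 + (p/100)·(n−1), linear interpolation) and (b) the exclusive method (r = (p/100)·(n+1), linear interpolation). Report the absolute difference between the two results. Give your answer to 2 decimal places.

5.60

n = 13.
(a) r = 2.2; between ranks 2 (107) and 3 (117): 109.
(b) r = 1.4; between ranks 1 (101) and 2 (107): 103.4.
|109 − 103.4| = 5.6.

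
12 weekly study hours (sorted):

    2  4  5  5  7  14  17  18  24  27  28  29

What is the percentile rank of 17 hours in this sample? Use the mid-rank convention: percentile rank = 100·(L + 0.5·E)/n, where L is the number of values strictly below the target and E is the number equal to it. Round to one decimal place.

Count below 17: L = 6; count equal: E = 1; n = 12.
Percentile rank = 100·(6 + 0.5·1)/12 = 100·6.5/12 = 54.17.

54.2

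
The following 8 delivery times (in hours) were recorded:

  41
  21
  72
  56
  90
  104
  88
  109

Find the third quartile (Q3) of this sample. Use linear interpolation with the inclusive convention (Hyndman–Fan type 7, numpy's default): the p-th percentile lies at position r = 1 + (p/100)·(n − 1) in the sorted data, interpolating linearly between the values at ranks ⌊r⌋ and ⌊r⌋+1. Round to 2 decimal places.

Sorted: 21, 41, 56, 72, 88, 90, 104, 109.
n = 8.
r = 1 + (75/100)·(8 − 1) = 1 + 5.25 = 6.25.
Rank 6 is 90 and rank 7 is 104.
Interpolate: 90 + 0.25·(104 − 90) = 90 + 0.25·14 = 93.5.

93.50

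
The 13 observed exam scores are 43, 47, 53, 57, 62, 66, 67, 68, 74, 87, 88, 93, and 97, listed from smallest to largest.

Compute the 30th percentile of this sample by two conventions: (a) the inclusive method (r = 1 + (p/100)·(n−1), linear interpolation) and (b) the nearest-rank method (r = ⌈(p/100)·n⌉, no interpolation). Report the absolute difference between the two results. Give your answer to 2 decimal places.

3.00

n = 13.
(a) r = 4.6; between ranks 4 (57) and 5 (62): 60.
(b) the nearest-rank method: rank 4 → 57.
|60 − 57| = 3.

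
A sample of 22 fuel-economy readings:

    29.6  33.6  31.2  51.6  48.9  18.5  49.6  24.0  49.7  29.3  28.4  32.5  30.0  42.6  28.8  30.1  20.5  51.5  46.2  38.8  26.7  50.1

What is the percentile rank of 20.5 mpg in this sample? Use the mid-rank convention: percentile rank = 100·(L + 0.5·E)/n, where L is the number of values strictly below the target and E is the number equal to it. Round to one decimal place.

6.8

Sorted: 18.5, 20.5, 24.0, 26.7, 28.4, 28.8, 29.3, 29.6, 30.0, 30.1, 31.2, 32.5, 33.6, 38.8, 42.6, 46.2, 48.9, 49.6, 49.7, 50.1, 51.5, 51.6.
Count below 20.5: L = 1; count equal: E = 1; n = 22.
Percentile rank = 100·(1 + 0.5·1)/22 = 100·1.5/22 = 6.818.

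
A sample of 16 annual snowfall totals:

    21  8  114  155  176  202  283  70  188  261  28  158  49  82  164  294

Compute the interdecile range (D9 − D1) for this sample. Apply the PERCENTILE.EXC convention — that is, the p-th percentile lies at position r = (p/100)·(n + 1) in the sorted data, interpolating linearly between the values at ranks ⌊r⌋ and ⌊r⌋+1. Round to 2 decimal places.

269.20

Sorted: 8, 21, 28, 49, 70, 82, 114, 155, 158, 164, 176, 188, 202, 261, 283, 294.
n = 16.
P10: r = 1.7; ranks 1–2 are 8, 21; interpolating gives 17.1.
P90: r = 15.3; ranks 15–16 are 283, 294; interpolating gives 286.3.
Difference: 286.3 − 17.1 = 269.2.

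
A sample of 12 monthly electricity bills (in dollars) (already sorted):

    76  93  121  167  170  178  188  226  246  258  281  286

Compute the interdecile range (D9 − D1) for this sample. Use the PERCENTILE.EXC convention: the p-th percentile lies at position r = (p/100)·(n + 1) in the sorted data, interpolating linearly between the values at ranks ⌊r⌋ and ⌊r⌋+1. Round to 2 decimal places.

203.40

n = 12.
P10: r = 1.3; ranks 1–2 are 76, 93; interpolating gives 81.1.
P90: r = 11.7; ranks 11–12 are 281, 286; interpolating gives 284.5.
Difference: 284.5 − 81.1 = 203.4.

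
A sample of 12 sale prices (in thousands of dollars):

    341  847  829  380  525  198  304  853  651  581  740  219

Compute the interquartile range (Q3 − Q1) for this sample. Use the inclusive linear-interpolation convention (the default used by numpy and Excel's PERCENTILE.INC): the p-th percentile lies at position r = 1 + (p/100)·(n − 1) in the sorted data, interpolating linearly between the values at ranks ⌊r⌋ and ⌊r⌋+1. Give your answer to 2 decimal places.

Sorted: 198, 219, 304, 341, 380, 525, 581, 651, 740, 829, 847, 853.
n = 12.
P25: r = 3.75; ranks 3–4 are 304, 341; interpolating gives 331.75.
P75: r = 9.25; ranks 9–10 are 740, 829; interpolating gives 762.25.
Difference: 762.25 − 331.75 = 430.5.

430.50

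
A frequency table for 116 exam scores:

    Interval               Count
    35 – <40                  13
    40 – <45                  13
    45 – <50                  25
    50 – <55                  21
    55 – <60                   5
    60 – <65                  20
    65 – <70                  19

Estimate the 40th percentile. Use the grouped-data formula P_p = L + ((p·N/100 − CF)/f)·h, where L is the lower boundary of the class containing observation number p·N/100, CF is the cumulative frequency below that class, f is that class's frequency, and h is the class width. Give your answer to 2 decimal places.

N = 116; target position k = 40/100 · 116 = 46.4.
Cumulative frequencies: 13, 26, 51, 72, 77, 97, 116.
Observation 46.4 falls in the class 45 – <50.
L = 45, CF = 26, f = 25, h = 5.
P40 = 45 + ((46.4 − 26)/25)·5 = 45 + 4.08 = 49.08.

49.08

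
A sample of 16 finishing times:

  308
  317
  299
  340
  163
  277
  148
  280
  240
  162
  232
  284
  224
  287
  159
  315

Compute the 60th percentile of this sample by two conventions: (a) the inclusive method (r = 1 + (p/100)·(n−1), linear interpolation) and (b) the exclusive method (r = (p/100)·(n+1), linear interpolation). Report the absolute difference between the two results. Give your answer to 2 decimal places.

0.60

Sorted: 148, 159, 162, 163, 224, 232, 240, 277, 280, 284, 287, 299, 308, 315, 317, 340.
n = 16.
(a) r = 10 → value at rank 10 = 284.
(b) r = 10.2; between ranks 10 (284) and 11 (287): 284.6.
|284 − 284.6| = 0.6.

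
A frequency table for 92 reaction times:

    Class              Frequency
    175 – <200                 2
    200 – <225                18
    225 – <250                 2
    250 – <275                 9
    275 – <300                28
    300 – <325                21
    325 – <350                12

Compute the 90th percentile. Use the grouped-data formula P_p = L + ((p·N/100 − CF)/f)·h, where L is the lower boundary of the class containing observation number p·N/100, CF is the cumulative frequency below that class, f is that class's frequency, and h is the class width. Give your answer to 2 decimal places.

330.83

N = 92; target position k = 90/100 · 92 = 82.8.
Cumulative frequencies: 2, 20, 22, 31, 59, 80, 92.
Observation 82.8 falls in the class 325 – <350.
L = 325, CF = 80, f = 12, h = 25.
P90 = 325 + ((82.8 − 80)/12)·25 = 325 + 5.83333 = 330.833.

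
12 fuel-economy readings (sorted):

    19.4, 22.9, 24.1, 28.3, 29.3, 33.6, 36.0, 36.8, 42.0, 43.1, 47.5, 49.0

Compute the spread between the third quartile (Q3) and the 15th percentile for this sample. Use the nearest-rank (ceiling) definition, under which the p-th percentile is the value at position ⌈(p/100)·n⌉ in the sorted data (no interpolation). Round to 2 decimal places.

n = 12.
P15: rank ⌈15/100·12⌉ = 2 → 22.9.
P75: rank ⌈75/100·12⌉ = 9 → 42.
Difference: 42 − 22.9 = 19.1.

19.10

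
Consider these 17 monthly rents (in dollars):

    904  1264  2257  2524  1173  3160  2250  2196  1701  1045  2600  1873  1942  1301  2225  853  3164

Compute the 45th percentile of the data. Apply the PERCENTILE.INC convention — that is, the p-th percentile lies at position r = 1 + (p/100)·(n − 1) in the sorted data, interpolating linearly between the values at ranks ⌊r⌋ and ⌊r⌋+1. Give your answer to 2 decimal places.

Sorted: 853, 904, 1045, 1173, 1264, 1301, 1701, 1873, 1942, 2196, 2225, 2250, 2257, 2524, 2600, 3160, 3164.
n = 17.
r = 1 + (45/100)·(17 − 1) = 1 + 7.2 = 8.2.
Rank 8 is 1873 and rank 9 is 1942.
Interpolate: 1873 + 0.2·(1942 − 1873) = 1873 + 0.2·69 = 1886.8.

1886.80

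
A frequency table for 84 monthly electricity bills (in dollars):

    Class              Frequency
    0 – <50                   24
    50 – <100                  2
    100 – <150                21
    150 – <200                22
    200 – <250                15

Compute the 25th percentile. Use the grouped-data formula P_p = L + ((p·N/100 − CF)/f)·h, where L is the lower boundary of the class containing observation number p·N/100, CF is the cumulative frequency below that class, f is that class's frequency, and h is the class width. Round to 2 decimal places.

43.75

N = 84; target position k = 25/100 · 84 = 21.
Cumulative frequencies: 24, 26, 47, 69, 84.
Observation 21 falls in the class 0 – <50.
L = 0, CF = 0, f = 24, h = 50.
P25 = 0 + ((21 − 0)/24)·50 = 0 + 43.75 = 43.75.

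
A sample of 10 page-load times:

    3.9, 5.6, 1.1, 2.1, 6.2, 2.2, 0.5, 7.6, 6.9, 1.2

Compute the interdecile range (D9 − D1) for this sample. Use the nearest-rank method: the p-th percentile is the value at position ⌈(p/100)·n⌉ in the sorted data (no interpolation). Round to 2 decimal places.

6.40

Sorted: 0.5, 1.1, 1.2, 2.1, 2.2, 3.9, 5.6, 6.2, 6.9, 7.6.
n = 10.
P10: rank ⌈10/100·10⌉ = 1 → 0.5.
P90: rank ⌈90/100·10⌉ = 9 → 6.9.
Difference: 6.9 − 0.5 = 6.4.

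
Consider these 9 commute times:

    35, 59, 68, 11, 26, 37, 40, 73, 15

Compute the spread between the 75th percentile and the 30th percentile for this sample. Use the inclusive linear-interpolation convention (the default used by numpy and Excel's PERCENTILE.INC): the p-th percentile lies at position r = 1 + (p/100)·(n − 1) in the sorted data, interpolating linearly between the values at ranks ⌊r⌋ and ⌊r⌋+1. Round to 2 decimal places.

Sorted: 11, 15, 26, 35, 37, 40, 59, 68, 73.
n = 9.
P30: r = 3.4; ranks 3–4 are 26, 35; interpolating gives 29.6.
P75: r = 7 (integer) → 59.
Difference: 59 − 29.6 = 29.4.

29.40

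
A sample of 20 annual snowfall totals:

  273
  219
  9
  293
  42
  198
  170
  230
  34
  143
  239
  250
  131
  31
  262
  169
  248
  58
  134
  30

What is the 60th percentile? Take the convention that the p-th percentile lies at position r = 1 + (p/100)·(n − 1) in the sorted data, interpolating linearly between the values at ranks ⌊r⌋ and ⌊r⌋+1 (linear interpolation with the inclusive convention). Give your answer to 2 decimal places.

Sorted: 9, 30, 31, 34, 42, 58, 131, 134, 143, 169, 170, 198, 219, 230, 239, 248, 250, 262, 273, 293.
n = 20.
r = 1 + (60/100)·(20 − 1) = 1 + 11.4 = 12.4.
Rank 12 is 198 and rank 13 is 219.
Interpolate: 198 + 0.4·(219 − 198) = 198 + 0.4·21 = 206.4.

206.40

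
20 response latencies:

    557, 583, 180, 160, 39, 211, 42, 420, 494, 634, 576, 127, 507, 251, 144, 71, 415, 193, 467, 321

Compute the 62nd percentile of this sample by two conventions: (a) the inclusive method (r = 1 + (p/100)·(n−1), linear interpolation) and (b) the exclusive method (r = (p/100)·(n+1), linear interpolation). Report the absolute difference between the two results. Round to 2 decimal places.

Sorted: 39, 42, 71, 127, 144, 160, 180, 193, 211, 251, 321, 415, 420, 467, 494, 507, 557, 576, 583, 634.
n = 20.
(a) r = 12.78; between ranks 12 (415) and 13 (420): 418.9.
(b) r = 13.02; between ranks 13 (420) and 14 (467): 420.94.
|418.9 − 420.94| = 2.04.

2.04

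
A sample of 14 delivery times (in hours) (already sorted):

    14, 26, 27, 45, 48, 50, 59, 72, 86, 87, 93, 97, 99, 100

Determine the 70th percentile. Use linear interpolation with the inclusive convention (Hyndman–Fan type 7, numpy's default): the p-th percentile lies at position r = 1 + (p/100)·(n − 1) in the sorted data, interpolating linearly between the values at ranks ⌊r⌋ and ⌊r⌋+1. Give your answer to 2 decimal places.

n = 14.
r = 1 + (70/100)·(14 − 1) = 1 + 9.1 = 10.1.
Rank 10 is 87 and rank 11 is 93.
Interpolate: 87 + 0.1·(93 − 87) = 87 + 0.1·6 = 87.6.

87.60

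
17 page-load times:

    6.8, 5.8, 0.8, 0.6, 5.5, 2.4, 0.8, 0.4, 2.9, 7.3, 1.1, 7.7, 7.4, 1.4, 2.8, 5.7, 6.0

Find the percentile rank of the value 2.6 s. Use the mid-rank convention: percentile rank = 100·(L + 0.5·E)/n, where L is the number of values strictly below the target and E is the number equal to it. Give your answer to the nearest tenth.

41.2

Sorted: 0.4, 0.6, 0.8, 0.8, 1.1, 1.4, 2.4, 2.8, 2.9, 5.5, 5.7, 5.8, 6.0, 6.8, 7.3, 7.4, 7.7.
Count below 2.6: L = 7; count equal: E = 0; n = 17.
Percentile rank = 100·(7 + 0.5·0)/17 = 100·7/17 = 41.18.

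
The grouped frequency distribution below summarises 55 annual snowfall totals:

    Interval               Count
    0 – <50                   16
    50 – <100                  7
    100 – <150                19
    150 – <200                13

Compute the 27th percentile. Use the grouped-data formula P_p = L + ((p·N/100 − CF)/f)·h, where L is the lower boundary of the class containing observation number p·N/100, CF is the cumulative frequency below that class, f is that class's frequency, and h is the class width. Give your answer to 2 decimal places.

N = 55; target position k = 27/100 · 55 = 14.85.
Cumulative frequencies: 16, 23, 42, 55.
Observation 14.85 falls in the class 0 – <50.
L = 0, CF = 0, f = 16, h = 50.
P27 = 0 + ((14.85 − 0)/16)·50 = 0 + 46.4062 = 46.4062.

46.41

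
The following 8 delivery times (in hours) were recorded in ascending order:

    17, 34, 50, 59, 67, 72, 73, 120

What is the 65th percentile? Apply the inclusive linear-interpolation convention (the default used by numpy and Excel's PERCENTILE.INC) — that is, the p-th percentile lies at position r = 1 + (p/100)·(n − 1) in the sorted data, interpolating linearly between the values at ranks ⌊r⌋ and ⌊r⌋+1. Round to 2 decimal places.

n = 8.
r = 1 + (65/100)·(8 − 1) = 1 + 4.55 = 5.55.
Rank 5 is 67 and rank 6 is 72.
Interpolate: 67 + 0.55·(72 − 67) = 67 + 0.55·5 = 69.75.

69.75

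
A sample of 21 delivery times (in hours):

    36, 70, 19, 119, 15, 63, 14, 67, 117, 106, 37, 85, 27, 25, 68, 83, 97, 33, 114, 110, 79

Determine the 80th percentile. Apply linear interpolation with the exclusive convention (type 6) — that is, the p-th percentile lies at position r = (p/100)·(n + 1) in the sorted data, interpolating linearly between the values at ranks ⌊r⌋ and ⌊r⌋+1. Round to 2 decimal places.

108.40

Sorted: 14, 15, 19, 25, 27, 33, 36, 37, 63, 67, 68, 70, 79, 83, 85, 97, 106, 110, 114, 117, 119.
n = 21.
r = (80/100)·(21 + 1) = 17.6.
Rank 17 is 106 and rank 18 is 110.
Interpolate: 106 + 0.6·(110 − 106) = 106 + 0.6·4 = 108.4.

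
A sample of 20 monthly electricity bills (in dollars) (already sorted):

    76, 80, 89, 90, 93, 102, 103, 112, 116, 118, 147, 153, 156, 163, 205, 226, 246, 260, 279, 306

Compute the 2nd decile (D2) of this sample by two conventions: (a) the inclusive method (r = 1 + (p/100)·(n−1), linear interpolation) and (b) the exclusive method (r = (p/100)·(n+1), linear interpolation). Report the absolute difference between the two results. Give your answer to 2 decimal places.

1.80

n = 20.
(a) r = 4.8; between ranks 4 (90) and 5 (93): 92.4.
(b) r = 4.2; between ranks 4 (90) and 5 (93): 90.6.
|92.4 − 90.6| = 1.8.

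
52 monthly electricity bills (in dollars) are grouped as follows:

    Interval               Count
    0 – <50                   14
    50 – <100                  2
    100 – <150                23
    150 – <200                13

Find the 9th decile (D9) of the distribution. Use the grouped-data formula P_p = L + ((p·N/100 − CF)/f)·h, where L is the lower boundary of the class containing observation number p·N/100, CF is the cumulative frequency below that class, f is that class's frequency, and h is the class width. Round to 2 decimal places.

N = 52; target position k = 90/100 · 52 = 46.8.
Cumulative frequencies: 14, 16, 39, 52.
Observation 46.8 falls in the class 150 – <200.
L = 150, CF = 39, f = 13, h = 50.
P90 = 150 + ((46.8 − 39)/13)·50 = 150 + 30 = 180.

180.00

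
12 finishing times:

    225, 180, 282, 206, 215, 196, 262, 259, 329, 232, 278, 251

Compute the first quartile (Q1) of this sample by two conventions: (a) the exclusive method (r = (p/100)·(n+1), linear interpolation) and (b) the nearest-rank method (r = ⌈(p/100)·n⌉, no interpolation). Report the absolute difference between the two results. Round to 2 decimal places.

Sorted: 180, 196, 206, 215, 225, 232, 251, 259, 262, 278, 282, 329.
n = 12.
(a) r = 3.25; between ranks 3 (206) and 4 (215): 208.25.
(b) the nearest-rank method: rank 3 → 206.
|208.25 − 206| = 2.25.

2.25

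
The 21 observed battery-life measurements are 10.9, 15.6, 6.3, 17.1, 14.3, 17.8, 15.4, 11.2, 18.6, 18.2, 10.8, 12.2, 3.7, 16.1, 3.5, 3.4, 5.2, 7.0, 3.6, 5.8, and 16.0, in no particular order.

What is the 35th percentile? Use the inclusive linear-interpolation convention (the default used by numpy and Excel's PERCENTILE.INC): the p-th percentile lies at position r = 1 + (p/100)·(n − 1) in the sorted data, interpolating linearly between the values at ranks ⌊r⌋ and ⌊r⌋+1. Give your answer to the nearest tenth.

Sorted: 3.4, 3.5, 3.6, 3.7, 5.2, 5.8, 6.3, 7.0, 10.8, 10.9, 11.2, 12.2, 14.3, 15.4, 15.6, 16.0, 16.1, 17.1, 17.8, 18.2, 18.6.
n = 21.
r = 1 + (35/100)·(21 − 1) = 1 + 7 = 8.
r is an integer, so P35 is the value at rank 8: 7.0.

7.0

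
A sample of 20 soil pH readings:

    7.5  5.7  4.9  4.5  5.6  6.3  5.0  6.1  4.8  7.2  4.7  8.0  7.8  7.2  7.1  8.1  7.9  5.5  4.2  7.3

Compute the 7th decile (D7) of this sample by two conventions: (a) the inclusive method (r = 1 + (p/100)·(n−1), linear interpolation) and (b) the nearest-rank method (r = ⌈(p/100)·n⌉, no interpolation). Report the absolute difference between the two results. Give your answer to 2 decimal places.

0.03

Sorted: 4.2, 4.5, 4.7, 4.8, 4.9, 5.0, 5.5, 5.6, 5.7, 6.1, 6.3, 7.1, 7.2, 7.2, 7.3, 7.5, 7.8, 7.9, 8.0, 8.1.
n = 20.
(a) r = 14.3; between ranks 14 (7.2) and 15 (7.3): 7.23.
(b) the nearest-rank method: rank 14 → 7.2.
|7.23 − 7.2| = 0.03.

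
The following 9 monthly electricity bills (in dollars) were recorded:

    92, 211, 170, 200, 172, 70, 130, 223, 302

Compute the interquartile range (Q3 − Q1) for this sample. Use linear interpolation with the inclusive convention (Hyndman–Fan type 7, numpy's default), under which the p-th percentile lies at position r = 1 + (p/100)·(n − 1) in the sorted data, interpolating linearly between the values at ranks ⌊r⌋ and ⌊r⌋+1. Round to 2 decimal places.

Sorted: 70, 92, 130, 170, 172, 200, 211, 223, 302.
n = 9.
P25: r = 3 (integer) → 130.
P75: r = 7 (integer) → 211.
Difference: 211 − 130 = 81.

81.00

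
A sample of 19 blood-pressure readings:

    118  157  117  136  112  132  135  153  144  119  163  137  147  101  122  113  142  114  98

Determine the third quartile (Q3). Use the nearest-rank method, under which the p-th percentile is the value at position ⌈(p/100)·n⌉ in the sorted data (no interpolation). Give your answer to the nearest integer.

144

Sorted: 98, 101, 112, 113, 114, 117, 118, 119, 122, 132, 135, 136, 137, 142, 144, 147, 153, 157, 163.
n = 19.
Position = ⌈75/100 · 19⌉ = ⌈14.25⌉ = 15.
The value at rank 15 is 144.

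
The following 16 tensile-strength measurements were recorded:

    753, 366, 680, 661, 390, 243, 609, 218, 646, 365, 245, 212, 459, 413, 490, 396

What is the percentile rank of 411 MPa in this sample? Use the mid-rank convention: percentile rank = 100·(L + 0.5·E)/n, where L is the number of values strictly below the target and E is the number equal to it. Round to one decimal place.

Sorted: 212, 218, 243, 245, 365, 366, 390, 396, 413, 459, 490, 609, 646, 661, 680, 753.
Count below 411: L = 8; count equal: E = 0; n = 16.
Percentile rank = 100·(8 + 0.5·0)/16 = 100·8/16 = 50.

50.0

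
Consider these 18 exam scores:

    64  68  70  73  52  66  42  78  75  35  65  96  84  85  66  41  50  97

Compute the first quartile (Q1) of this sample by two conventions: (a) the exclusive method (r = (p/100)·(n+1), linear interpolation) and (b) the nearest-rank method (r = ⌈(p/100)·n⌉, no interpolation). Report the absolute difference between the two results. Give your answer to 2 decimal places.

Sorted: 35, 41, 42, 50, 52, 64, 65, 66, 66, 68, 70, 73, 75, 78, 84, 85, 96, 97.
n = 18.
(a) r = 4.75; between ranks 4 (50) and 5 (52): 51.5.
(b) the nearest-rank method: rank 5 → 52.
|51.5 − 52| = 0.5.

0.50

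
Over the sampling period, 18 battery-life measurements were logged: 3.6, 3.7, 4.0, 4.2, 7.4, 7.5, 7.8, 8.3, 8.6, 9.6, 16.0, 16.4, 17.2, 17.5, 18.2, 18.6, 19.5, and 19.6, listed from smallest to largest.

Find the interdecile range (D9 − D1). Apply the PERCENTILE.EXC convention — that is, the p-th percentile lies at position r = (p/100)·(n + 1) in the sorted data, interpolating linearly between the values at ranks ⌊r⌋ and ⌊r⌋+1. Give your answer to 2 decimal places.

n = 18.
P10: r = 1.9; ranks 1–2 are 3.6, 3.7; interpolating gives 3.69.
P90: r = 17.1; ranks 17–18 are 19.5, 19.6; interpolating gives 19.51.
Difference: 19.51 − 3.69 = 15.82.

15.82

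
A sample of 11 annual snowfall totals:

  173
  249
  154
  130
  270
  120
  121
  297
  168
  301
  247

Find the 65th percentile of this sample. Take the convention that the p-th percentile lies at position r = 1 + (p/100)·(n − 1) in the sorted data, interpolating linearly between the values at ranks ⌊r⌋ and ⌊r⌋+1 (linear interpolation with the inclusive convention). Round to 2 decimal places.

Sorted: 120, 121, 130, 154, 168, 173, 247, 249, 270, 297, 301.
n = 11.
r = 1 + (65/100)·(11 − 1) = 1 + 6.5 = 7.5.
Rank 7 is 247 and rank 8 is 249.
Interpolate: 247 + 0.5·(249 − 247) = 247 + 0.5·2 = 248.

248.00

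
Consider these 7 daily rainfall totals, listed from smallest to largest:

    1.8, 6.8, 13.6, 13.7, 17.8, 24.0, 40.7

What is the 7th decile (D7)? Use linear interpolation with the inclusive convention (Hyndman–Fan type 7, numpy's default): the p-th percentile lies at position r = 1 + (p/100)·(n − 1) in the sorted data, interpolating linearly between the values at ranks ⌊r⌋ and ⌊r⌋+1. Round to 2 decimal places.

n = 7.
r = 1 + (70/100)·(7 − 1) = 1 + 4.2 = 5.2.
Rank 5 is 17.8 and rank 6 is 24.0.
Interpolate: 17.8 + 0.2·(24.0 − 17.8) = 17.8 + 0.2·6.2 = 19.04.

19.04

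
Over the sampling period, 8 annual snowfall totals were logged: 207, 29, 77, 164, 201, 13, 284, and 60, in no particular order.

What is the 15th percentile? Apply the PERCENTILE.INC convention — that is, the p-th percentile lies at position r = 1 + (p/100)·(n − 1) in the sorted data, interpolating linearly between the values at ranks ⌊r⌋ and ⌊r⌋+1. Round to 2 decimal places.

30.55

Sorted: 13, 29, 60, 77, 164, 201, 207, 284.
n = 8.
r = 1 + (15/100)·(8 − 1) = 1 + 1.05 = 2.05.
Rank 2 is 29 and rank 3 is 60.
Interpolate: 29 + 0.05·(60 − 29) = 29 + 0.05·31 = 30.55.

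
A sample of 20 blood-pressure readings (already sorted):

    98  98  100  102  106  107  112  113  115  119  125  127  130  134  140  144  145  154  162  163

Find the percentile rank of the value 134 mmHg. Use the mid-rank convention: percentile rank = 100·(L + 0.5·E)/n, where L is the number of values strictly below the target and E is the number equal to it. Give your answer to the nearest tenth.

Count below 134: L = 13; count equal: E = 1; n = 20.
Percentile rank = 100·(13 + 0.5·1)/20 = 100·13.5/20 = 67.5.

67.5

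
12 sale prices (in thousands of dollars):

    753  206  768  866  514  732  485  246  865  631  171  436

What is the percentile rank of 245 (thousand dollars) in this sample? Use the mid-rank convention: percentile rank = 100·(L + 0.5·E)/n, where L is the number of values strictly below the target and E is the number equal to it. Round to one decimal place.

16.7

Sorted: 171, 206, 246, 436, 485, 514, 631, 732, 753, 768, 865, 866.
Count below 245: L = 2; count equal: E = 0; n = 12.
Percentile rank = 100·(2 + 0.5·0)/12 = 100·2/12 = 16.67.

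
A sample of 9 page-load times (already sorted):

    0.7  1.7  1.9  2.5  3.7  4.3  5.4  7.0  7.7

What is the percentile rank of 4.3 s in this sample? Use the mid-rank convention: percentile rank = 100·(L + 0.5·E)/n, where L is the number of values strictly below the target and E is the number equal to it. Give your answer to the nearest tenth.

Count below 4.3: L = 5; count equal: E = 1; n = 9.
Percentile rank = 100·(5 + 0.5·1)/9 = 100·5.5/9 = 61.11.

61.1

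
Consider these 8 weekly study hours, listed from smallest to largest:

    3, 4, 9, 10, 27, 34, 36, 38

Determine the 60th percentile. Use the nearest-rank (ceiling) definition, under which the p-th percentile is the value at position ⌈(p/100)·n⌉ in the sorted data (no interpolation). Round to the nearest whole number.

n = 8.
Position = ⌈60/100 · 8⌉ = ⌈4.8⌉ = 5.
The value at rank 5 is 27.

27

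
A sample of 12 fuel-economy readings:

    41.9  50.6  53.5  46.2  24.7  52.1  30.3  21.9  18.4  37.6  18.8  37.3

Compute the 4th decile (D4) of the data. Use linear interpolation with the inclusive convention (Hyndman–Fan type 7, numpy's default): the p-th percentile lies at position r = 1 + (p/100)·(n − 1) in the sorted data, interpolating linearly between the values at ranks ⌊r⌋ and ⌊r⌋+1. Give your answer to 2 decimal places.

33.10

Sorted: 18.4, 18.8, 21.9, 24.7, 30.3, 37.3, 37.6, 41.9, 46.2, 50.6, 52.1, 53.5.
n = 12.
r = 1 + (40/100)·(12 − 1) = 1 + 4.4 = 5.4.
Rank 5 is 30.3 and rank 6 is 37.3.
Interpolate: 30.3 + 0.4·(37.3 − 30.3) = 30.3 + 0.4·7 = 33.1.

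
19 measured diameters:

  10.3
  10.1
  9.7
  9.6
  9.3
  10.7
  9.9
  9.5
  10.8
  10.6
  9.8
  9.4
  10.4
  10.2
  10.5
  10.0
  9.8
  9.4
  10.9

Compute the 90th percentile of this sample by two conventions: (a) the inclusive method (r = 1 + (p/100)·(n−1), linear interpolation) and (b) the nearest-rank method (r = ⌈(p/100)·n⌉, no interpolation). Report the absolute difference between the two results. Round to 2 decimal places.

Sorted: 9.3, 9.4, 9.4, 9.5, 9.6, 9.7, 9.8, 9.8, 9.9, 10.0, 10.1, 10.2, 10.3, 10.4, 10.5, 10.6, 10.7, 10.8, 10.9.
n = 19.
(a) r = 17.2; between ranks 17 (10.7) and 18 (10.8): 10.72.
(b) the nearest-rank method: rank 18 → 10.8.
|10.72 − 10.8| = 0.08.

0.08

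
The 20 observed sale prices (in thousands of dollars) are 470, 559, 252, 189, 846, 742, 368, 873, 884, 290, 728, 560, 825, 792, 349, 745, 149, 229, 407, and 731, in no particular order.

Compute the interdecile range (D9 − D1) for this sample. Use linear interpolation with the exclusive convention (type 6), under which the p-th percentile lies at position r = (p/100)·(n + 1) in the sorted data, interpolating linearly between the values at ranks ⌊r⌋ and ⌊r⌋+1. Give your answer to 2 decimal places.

677.30

Sorted: 149, 189, 229, 252, 290, 349, 368, 407, 470, 559, 560, 728, 731, 742, 745, 792, 825, 846, 873, 884.
n = 20.
P10: r = 2.1; ranks 2–3 are 189, 229; interpolating gives 193.
P90: r = 18.9; ranks 18–19 are 846, 873; interpolating gives 870.3.
Difference: 870.3 − 193 = 677.3.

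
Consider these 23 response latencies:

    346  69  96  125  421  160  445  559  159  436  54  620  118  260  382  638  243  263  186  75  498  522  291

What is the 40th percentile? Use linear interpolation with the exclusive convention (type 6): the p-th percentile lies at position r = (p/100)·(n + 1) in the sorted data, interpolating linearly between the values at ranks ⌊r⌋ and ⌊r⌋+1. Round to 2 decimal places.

Sorted: 54, 69, 75, 96, 118, 125, 159, 160, 186, 243, 260, 263, 291, 346, 382, 421, 436, 445, 498, 522, 559, 620, 638.
n = 23.
r = (40/100)·(23 + 1) = 9.6.
Rank 9 is 186 and rank 10 is 243.
Interpolate: 186 + 0.6·(243 − 186) = 186 + 0.6·57 = 220.2.

220.20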